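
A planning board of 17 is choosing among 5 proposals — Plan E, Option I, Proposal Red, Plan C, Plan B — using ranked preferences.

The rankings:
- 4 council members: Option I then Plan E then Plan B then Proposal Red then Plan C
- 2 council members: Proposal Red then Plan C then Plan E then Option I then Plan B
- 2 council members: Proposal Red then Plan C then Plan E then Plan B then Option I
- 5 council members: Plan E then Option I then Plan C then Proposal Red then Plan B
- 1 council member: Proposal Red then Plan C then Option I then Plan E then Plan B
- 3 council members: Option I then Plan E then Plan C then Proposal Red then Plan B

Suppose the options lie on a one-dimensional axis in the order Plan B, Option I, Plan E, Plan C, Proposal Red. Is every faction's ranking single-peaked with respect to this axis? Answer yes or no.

Axis positions: Plan B=1, Option I=2, Plan E=3, Plan C=4, Proposal Red=5.
Faction 1: ranking walks positions 2-3-1-5-4; Proposal Red is ranked above Plan C even though Plan C lies between Proposal Red and the peak Option I on the axis — preferences dip and rise again. Not single-peaked.
Faction 2 (peak Proposal Red at position 5): ranking walks positions 5-4-3-2-1, expanding outward from the peak — single-peaked.
Faction 3: ranking walks positions 5-4-3-1-2; Plan B is ranked above Option I even though Option I lies between Plan B and the peak Proposal Red on the axis — preferences dip and rise again. Not single-peaked.
Faction 4 (peak Plan E at position 3): ranking walks positions 3-2-4-5-1, expanding outward from the peak — single-peaked.
Faction 5: ranking walks positions 5-4-2-3-1; Option I is ranked above Plan E even though Plan E lies between Option I and the peak Proposal Red on the axis — preferences dip and rise again. Not single-peaked.
Faction 6 (peak Option I at position 2): ranking walks positions 2-3-4-5-1, expanding outward from the peak — single-peaked.
Faction 1 violates single-peakedness, so the profile is not single-peaked on this axis.

no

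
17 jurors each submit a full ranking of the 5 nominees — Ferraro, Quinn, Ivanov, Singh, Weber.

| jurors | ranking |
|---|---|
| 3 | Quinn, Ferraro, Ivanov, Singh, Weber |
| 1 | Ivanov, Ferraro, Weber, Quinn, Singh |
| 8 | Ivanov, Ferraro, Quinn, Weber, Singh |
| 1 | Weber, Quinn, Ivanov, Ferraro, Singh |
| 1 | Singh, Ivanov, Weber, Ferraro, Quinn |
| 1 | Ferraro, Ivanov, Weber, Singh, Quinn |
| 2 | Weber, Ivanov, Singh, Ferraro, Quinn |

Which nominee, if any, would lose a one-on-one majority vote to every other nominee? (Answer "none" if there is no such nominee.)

Singh

Pairwise majorities:
Ferraro–Quinn: Ferraro 13–4.
Ferraro vs Ivanov: 4 to 13, Ivanov.
Ferraro vs Singh: Ferraro is ranked higher on 3+1+8+1+1 = 14 ballots, Singh on 3. Ferraro wins 14–3.
Ferraro vs Weber: Ferraro is ranked higher on 3+1+8+1 = 13 ballots, Weber on 4. Ferraro wins 13–4.
Quinn vs Ivanov: Ivanov, 13–4.
Quinn vs Singh: 13 to 4, Quinn.
Quinn vs Weber: Quinn wins 11–6.
Ivanov vs Singh: Ivanov is ranked higher on 3+1+8+1+1+2 = 16 ballots, Singh on 1. Ivanov wins 16–1.
Ivanov–Weber: Ivanov 14–3.
Singh vs Weber: Weber, 13–4.
Singh is beaten in every head-to-head and is the Condorcet loser.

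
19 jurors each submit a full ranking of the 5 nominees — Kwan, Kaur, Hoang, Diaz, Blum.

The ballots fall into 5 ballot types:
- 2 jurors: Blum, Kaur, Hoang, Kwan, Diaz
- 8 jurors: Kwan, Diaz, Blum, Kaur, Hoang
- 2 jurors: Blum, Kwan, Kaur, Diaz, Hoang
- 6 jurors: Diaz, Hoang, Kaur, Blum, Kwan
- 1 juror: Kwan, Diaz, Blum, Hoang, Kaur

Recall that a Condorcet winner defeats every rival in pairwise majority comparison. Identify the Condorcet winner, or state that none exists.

Pairwise majorities:
Kwan vs Kaur: 8+2+1 = 11 for Kwan, 8 for Kaur — Kwan by 11–8.
Kwan vs Hoang: 8+2+1 = 11 for Kwan, 8 for Hoang — Kwan by 11–8.
Kwan vs Diaz: Kwan is ranked higher on 2+8+2+1 = 13 ballots, Diaz on 6. Kwan wins 13–6.
Kwan vs Blum: Kwan preferred on 8+1 = 9 ballots; Blum wins 10–9.
Kaur vs Hoang: Kaur preferred on 2+8+2 = 12 ballots; Kaur wins 12–7.
Kaur vs Diaz: Kaur is ranked higher on 2+2 = 4 ballots, Diaz on 15. Diaz wins 15–4.
Kaur vs Blum: Kaur is ranked higher on 6 ballots, Blum on 13. Blum wins 13–6.
Hoang vs Diaz: Hoang preferred on 2 ballots; Diaz wins 17–2.
Hoang vs Blum: 6 to 13, Blum.
Diaz vs Blum: Diaz is ranked higher on 8+6+1 = 15 ballots, Blum on 4. Diaz wins 15–4.
Every nominee loses at least once (Kwan loses to Blum; Kaur loses to Kwan; Hoang loses to Kwan; Diaz loses to Kwan; Blum loses to Diaz). The majority relation contains the cycle Kwan beats Diaz beats Blum beats Kwan, so there is no Condorcet winner.

none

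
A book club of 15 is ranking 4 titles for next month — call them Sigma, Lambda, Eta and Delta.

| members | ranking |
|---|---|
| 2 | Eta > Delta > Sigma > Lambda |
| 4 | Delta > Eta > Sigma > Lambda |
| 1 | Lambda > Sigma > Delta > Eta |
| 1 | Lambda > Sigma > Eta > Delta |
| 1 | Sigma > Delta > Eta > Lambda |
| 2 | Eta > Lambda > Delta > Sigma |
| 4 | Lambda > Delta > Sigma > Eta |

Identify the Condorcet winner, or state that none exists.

none

Check each pair by majority over 15 ballots:
Sigma vs Lambda: Lambda, 8–7.
Sigma–Eta: Eta 8–7.
Sigma vs Delta: Delta wins 12–3.
Lambda–Eta: Eta 9–6.
Lambda–Delta: Lambda 8–7.
Eta–Delta: Delta 10–5.
No book is unbeaten: Sigma loses to Lambda; Lambda loses to Eta; Eta loses to Delta; Delta loses to Lambda. In particular Lambda → Delta → Eta → Lambda is a majority cycle — no Condorcet winner exists.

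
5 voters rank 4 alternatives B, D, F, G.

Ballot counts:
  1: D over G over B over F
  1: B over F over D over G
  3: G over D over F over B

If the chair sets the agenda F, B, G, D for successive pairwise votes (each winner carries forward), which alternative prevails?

Round 1: F vs B — 3–2, F advances.
Round 2: F vs G — 1–4, G advances.
Round 3: G vs D — 3–2, G advances.
G survives the agenda.

G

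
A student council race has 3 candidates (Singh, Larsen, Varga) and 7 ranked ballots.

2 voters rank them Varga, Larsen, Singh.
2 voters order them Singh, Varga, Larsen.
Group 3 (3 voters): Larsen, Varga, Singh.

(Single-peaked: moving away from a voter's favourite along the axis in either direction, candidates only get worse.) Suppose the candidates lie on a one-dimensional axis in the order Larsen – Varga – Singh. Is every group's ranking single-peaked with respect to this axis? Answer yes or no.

Axis positions: Larsen=1, Varga=2, Singh=3.
Group 1 (peak Varga at position 2): ranking walks positions 2-1-3, expanding outward from the peak — single-peaked.
Group 2 (peak Singh at position 3): ranking walks positions 3-2-1, expanding outward from the peak — single-peaked.
Group 3 (peak Larsen at position 1): ranking walks positions 1-2-3, expanding outward from the peak — single-peaked.
Every ranking is single-peaked on this axis.

yes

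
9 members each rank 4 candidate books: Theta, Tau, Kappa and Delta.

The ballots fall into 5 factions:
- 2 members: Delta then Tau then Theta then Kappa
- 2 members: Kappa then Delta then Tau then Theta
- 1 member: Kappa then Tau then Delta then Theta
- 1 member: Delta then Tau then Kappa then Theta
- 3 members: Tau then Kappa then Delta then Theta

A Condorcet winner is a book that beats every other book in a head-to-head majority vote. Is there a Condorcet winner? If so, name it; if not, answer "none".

Pairwise majorities:
Theta–Tau: Tau 9–0.
Theta vs Kappa: Kappa, 7–2.
Theta vs Delta: Delta, 9–0.
Tau–Kappa: Tau 6–3.
Tau vs Delta: Delta, 5–4.
Kappa vs Delta: Kappa, 6–3.
Every book loses at least once (Theta loses to Tau; Tau loses to Delta; Kappa loses to Tau; Delta loses to Kappa). The majority relation contains the cycle Tau → Kappa → Delta → Tau, so there is no Condorcet winner.

none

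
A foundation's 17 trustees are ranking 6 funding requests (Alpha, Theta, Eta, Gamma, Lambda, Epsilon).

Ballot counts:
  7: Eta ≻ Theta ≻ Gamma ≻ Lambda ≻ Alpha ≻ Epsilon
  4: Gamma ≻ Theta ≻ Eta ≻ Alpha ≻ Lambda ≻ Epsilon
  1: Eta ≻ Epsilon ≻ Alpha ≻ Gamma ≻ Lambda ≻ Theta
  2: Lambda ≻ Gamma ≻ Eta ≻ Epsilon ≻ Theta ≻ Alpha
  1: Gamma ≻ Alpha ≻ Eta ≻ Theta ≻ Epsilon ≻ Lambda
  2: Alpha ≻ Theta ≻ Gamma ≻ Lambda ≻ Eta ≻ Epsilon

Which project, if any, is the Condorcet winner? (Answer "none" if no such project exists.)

none

Check each pair by majority over 17 ballots:
Alpha vs Theta: Theta wins 13–4.
Alpha–Eta: Eta 14–3.
Alpha vs Gamma: Gamma wins 14–3.
Alpha–Lambda: Lambda 9–8.
Alpha vs Epsilon: Alpha, 14–3.
Theta–Eta: Eta 11–6.
Theta vs Gamma: Theta, 9–8.
Theta vs Lambda: Theta, 14–3.
Theta vs Epsilon: Theta wins 14–3.
Eta vs Gamma: Gamma wins 9–8.
Eta–Lambda: Eta 13–4.
Eta–Epsilon: Eta 17–0.
Gamma vs Lambda: Gamma, 15–2.
Gamma vs Epsilon: Gamma, 16–1.
Lambda vs Epsilon: Lambda wins 15–2.
Every project loses at least once (Alpha loses to Theta; Theta loses to Eta; Eta loses to Gamma; Gamma loses to Theta; Lambda loses to Theta; Epsilon loses to Alpha). The majority relation contains the cycle Theta → Gamma → Eta → Theta, so there is no Condorcet winner.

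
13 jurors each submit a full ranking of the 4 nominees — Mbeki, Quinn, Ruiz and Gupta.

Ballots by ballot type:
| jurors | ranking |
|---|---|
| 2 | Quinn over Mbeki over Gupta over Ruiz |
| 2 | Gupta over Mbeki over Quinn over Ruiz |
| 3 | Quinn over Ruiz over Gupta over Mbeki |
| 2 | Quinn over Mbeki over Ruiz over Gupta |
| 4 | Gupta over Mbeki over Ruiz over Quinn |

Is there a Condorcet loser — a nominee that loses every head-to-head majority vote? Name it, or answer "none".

Ruiz

Pairwise majorities:
Mbeki vs Quinn: 2+4 = 6 for Mbeki, 7 for Quinn — Quinn by 7–6.
Mbeki vs Ruiz: Mbeki wins 10–3.
Mbeki vs Gupta: Mbeki is ranked higher on 2+2 = 4 ballots, Gupta on 9. Gupta wins 9–4.
Quinn vs Ruiz: Quinn preferred on 2+2+3+2 = 9 ballots; Quinn wins 9–4.
Quinn vs Gupta: Quinn wins 7–6.
Ruiz–Gupta: Gupta 8–5.
Ruiz is beaten in every head-to-head and is the Condorcet loser.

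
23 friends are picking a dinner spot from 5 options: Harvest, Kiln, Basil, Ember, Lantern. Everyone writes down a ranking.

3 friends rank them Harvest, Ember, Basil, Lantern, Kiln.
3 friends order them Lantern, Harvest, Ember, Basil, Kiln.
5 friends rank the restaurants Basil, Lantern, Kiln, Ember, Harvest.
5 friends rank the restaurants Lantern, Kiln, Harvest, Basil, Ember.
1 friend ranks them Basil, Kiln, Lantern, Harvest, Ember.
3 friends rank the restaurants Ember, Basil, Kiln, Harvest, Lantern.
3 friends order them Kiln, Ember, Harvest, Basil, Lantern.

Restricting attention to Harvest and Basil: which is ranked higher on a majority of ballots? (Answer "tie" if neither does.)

Ballots ranking Harvest above Basil: 3 + 3 + 5 + 3 = 14.
Ballots ranking Basil above Harvest: 23 − 14 = 9.
Harvest wins the head-to-head 14–9.

Harvest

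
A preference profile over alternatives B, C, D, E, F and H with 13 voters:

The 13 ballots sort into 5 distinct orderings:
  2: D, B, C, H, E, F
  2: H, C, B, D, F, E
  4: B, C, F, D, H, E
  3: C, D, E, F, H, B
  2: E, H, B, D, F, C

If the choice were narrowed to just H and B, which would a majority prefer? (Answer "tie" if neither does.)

H

Ballots ranking H above B: 2 + 3 + 2 = 7.
Ballots ranking B above H: 13 − 7 = 6.
H wins the head-to-head 7–6.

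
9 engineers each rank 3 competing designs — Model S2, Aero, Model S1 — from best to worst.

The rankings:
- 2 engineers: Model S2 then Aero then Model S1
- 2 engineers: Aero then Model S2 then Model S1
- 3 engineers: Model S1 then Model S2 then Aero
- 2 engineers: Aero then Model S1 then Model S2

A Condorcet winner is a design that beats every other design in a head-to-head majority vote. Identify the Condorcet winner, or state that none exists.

none

Check each pair by majority over 9 ballots:
Model S2 vs Aero: 5 to 4, Model S2.
Model S2 vs Model S1: 4 to 5, Model S1.
Aero vs Model S1: 6 to 3, Aero.
Every design loses at least once (Model S2 loses to Model S1; Aero loses to Model S2; Model S1 loses to Aero). The majority relation contains the cycle Model S2 → Aero → Model S1 → Model S2, so there is no Condorcet winner.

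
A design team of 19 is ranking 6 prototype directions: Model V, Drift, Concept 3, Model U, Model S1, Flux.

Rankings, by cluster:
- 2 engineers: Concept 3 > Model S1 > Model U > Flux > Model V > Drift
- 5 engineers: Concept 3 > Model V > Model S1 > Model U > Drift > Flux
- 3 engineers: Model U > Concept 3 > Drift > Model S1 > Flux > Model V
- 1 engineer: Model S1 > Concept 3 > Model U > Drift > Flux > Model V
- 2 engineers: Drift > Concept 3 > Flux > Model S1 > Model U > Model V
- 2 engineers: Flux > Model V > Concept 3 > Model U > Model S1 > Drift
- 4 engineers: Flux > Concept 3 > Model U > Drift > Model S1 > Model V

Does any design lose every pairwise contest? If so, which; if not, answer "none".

Pairwise majorities:
Model V vs Drift: Model V is ranked higher on 2+5+2 = 9 ballots, Drift on 10. Drift wins 10–9.
Model V–Concept 3: Concept 3 17–2.
Model V vs Model U: Model U, 12–7.
Model V vs Model S1: Model V preferred on 5+2 = 7 ballots; Model S1 wins 12–7.
Model V vs Flux: Flux wins 14–5.
Drift–Concept 3: Concept 3 17–2.
Drift vs Model U: 2 to 17, Model U.
Drift–Model S1: Model S1 10–9.
Drift vs Flux: Drift preferred on 5+3+1+2 = 11 ballots; Drift wins 11–8.
Concept 3 vs Model U: 16 to 3, Concept 3.
Concept 3 vs Model S1: 2+5+3+2+2+4 = 18 for Concept 3, 1 for Model S1 — Concept 3 by 18–1.
Concept 3–Flux: Concept 3 13–6.
Model U vs Model S1: 3+2+4 = 9 for Model U, 10 for Model S1 — Model S1 by 10–9.
Model U vs Flux: Model U wins 11–8.
Model S1 vs Flux: Model S1 preferred on 2+5+3+1 = 11 ballots; Model S1 wins 11–8.
Only Model V has no wins; Model V is the Condorcet loser.

Model V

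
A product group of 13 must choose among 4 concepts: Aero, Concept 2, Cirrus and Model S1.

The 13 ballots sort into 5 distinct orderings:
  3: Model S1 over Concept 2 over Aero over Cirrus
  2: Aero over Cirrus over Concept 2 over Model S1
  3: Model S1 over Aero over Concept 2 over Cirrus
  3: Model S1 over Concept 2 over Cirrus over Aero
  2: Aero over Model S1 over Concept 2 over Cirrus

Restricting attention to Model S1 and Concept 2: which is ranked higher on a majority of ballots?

Ballots ranking Model S1 above Concept 2: 3 + 3 + 3 + 2 = 11.
Ballots ranking Concept 2 above Model S1: 13 − 11 = 2.
Model S1 wins the head-to-head 11–2.

Model S1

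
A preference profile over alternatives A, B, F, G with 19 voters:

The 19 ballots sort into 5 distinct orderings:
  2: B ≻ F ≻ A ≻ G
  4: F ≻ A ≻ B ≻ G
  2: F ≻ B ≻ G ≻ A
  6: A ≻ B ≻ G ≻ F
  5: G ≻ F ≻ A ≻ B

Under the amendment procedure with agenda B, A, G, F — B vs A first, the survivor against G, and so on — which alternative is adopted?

Round 1: B vs A — 4–15, A advances.
Round 2: A vs G — 12–7, A advances.
Round 3: A vs F — 6–13, F advances.
F survives the agenda.

F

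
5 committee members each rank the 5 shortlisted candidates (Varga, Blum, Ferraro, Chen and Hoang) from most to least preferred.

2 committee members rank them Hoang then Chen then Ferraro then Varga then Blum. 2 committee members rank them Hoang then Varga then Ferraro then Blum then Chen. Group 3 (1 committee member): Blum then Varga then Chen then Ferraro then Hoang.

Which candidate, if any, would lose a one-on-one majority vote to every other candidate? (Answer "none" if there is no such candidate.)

Head-to-head results (5 committee members):
Varga vs Blum: Varga, 4–1.
Varga vs Ferraro: Varga wins 3–2.
Varga vs Chen: Varga preferred on 2+1 = 3 ballots; Varga wins 3–2.
Varga vs Hoang: Varga preferred on 1 ballot; Hoang wins 4–1.
Blum vs Ferraro: Blum is ranked higher on 1 ballot, Ferraro on 4. Ferraro wins 4–1.
Blum vs Chen: Blum is ranked higher on 2+1 = 3 ballots, Chen on 2. Blum wins 3–2.
Blum vs Hoang: 1 to 4, Hoang.
Ferraro–Chen: Chen 3–2.
Ferraro vs Hoang: Ferraro is ranked higher on 1 ballot, Hoang on 4. Hoang wins 4–1.
Chen vs Hoang: 1 for Chen, 4 for Hoang — Hoang by 4–1.
Every candidate wins at least one matchup (Varga beats Blum; Blum beats Chen; Ferraro beats Blum; Chen beats Ferraro; Hoang beats Varga), so there is no Condorcet loser.

none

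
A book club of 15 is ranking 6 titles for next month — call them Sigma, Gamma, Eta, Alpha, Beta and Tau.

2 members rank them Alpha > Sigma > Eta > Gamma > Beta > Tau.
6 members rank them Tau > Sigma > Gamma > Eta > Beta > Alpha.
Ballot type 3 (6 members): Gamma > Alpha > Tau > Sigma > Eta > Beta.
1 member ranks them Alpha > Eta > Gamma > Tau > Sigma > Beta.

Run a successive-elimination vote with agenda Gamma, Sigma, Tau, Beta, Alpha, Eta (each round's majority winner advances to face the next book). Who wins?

Alpha

Round 1: Gamma vs Sigma — 7–8, Sigma advances.
Round 2: Sigma vs Tau — 2–13, Tau advances.
Round 3: Tau vs Beta — 13–2, Tau advances.
Round 4: Tau vs Alpha — 6–9, Alpha advances.
Round 5: Alpha vs Eta — 9–6, Alpha advances.
Alpha survives the agenda.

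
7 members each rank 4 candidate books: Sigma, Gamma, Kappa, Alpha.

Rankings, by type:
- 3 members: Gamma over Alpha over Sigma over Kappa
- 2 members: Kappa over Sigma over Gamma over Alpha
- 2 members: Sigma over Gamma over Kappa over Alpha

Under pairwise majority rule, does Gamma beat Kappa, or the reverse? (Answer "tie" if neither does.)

Gamma

Ballots ranking Gamma above Kappa: 3 + 2 = 5.
Ballots ranking Kappa above Gamma: 7 − 5 = 2.
Gamma wins the head-to-head 5–2.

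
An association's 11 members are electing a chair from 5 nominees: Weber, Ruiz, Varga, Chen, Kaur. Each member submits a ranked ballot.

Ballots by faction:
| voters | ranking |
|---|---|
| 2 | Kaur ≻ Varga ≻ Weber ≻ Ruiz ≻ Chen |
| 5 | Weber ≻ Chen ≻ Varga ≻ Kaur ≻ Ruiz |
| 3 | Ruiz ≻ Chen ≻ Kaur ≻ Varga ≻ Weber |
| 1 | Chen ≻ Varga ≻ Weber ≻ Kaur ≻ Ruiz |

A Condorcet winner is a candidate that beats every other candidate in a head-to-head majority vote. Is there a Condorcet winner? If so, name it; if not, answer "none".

none

Check each pair by majority over 11 ballots:
Weber vs Ruiz: Weber wins 8–3.
Weber vs Varga: Varga, 6–5.
Weber–Chen: Weber 7–4.
Weber vs Kaur: Weber wins 6–5.
Ruiz vs Varga: Varga wins 8–3.
Ruiz–Chen: Chen 6–5.
Ruiz vs Kaur: Kaur, 8–3.
Varga vs Chen: Chen wins 9–2.
Varga vs Kaur: Varga, 6–5.
Chen vs Kaur: Chen wins 9–2.
No candidate is unbeaten: Weber loses to Varga; Ruiz loses to Weber; Varga loses to Chen; Chen loses to Weber; Kaur loses to Weber. In particular Weber → Chen → Varga → Weber is a majority cycle — no Condorcet winner exists.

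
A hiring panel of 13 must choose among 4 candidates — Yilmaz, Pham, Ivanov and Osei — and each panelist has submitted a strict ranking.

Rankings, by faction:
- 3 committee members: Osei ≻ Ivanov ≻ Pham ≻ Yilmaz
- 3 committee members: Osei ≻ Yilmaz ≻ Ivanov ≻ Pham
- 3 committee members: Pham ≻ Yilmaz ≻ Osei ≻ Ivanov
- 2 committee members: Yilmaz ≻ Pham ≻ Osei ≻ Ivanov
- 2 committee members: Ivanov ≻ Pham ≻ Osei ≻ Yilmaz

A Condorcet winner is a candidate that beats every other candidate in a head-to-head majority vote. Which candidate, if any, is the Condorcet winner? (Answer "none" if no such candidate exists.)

none

Head-to-head results (13 committee members):
Yilmaz vs Pham: Yilmaz preferred on 3+2 = 5 ballots; Pham wins 8–5.
Yilmaz vs Ivanov: Yilmaz preferred on 3+3+2 = 8 ballots; Yilmaz wins 8–5.
Yilmaz vs Osei: 3+2 = 5 for Yilmaz, 8 for Osei — Osei by 8–5.
Pham vs Ivanov: 3+2 = 5 for Pham, 8 for Ivanov — Ivanov by 8–5.
Pham vs Osei: Pham is ranked higher on 3+2+2 = 7 ballots, Osei on 6. Pham wins 7–6.
Ivanov vs Osei: 2 to 11, Osei.
Every candidate loses at least once (Yilmaz loses to Pham; Pham loses to Ivanov; Ivanov loses to Yilmaz; Osei loses to Pham). The majority relation contains the cycle Yilmaz beats Ivanov beats Pham beats Yilmaz, so there is no Condorcet winner.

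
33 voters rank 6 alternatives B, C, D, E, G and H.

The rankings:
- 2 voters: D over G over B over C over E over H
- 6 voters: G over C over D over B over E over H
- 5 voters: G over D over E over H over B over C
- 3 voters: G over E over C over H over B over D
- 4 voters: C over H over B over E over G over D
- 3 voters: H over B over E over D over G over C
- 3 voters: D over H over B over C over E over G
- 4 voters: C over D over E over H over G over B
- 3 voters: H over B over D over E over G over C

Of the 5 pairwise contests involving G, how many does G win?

3

G against each rival (33 voters):
G vs B: G, 20–13.
G vs C: G preferred on 2+6+5+3+3+3 = 22 ballots; G wins 22–11.
G vs D: G wins 18–15.
G–E: E 17–16.
G–H: H 17–16.
G beats B, C, D; loses to E, H — 3 pairwise wins.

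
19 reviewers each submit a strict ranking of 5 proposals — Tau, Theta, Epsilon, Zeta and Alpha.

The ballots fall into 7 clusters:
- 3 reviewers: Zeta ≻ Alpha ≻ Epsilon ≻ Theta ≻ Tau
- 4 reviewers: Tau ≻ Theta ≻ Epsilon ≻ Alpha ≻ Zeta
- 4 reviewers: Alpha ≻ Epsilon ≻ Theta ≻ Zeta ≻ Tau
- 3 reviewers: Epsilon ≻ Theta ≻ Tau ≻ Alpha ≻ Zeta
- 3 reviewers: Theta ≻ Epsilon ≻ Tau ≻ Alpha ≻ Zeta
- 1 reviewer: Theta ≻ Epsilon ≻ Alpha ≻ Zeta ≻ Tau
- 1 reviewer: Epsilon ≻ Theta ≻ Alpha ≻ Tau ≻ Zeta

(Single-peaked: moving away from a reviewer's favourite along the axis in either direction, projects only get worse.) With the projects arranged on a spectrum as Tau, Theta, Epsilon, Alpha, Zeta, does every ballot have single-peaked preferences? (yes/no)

Axis positions: Tau=1, Theta=2, Epsilon=3, Alpha=4, Zeta=5.
Cluster 1 (peak Zeta at position 5): ranking walks positions 5-4-3-2-1, expanding outward from the peak — single-peaked.
Cluster 2 (peak Tau at position 1): ranking walks positions 1-2-3-4-5, expanding outward from the peak — single-peaked.
Cluster 3 (peak Alpha at position 4): ranking walks positions 4-3-2-5-1, expanding outward from the peak — single-peaked.
Cluster 4 (peak Epsilon at position 3): ranking walks positions 3-2-1-4-5, expanding outward from the peak — single-peaked.
Cluster 5 (peak Theta at position 2): ranking walks positions 2-3-1-4-5, expanding outward from the peak — single-peaked.
Cluster 6 (peak Theta at position 2): ranking walks positions 2-3-4-5-1, expanding outward from the peak — single-peaked.
Cluster 7 (peak Epsilon at position 3): ranking walks positions 3-2-4-1-5, expanding outward from the peak — single-peaked.
Every ranking is single-peaked on this axis.

yes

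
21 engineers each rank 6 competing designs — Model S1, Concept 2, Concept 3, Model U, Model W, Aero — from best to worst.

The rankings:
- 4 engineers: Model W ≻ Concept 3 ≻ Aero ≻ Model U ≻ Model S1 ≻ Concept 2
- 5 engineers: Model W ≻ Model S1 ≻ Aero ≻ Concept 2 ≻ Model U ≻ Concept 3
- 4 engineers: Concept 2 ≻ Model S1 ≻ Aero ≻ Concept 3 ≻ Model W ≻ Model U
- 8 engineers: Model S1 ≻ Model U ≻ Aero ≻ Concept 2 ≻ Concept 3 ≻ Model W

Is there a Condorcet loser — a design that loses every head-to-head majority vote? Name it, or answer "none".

Head-to-head results (21 engineers):
Model S1 vs Concept 2: 4+5+8 = 17 for Model S1, 4 for Concept 2 — Model S1 by 17–4.
Model S1 vs Concept 3: Model S1 is ranked higher on 5+4+8 = 17 ballots, Concept 3 on 4. Model S1 wins 17–4.
Model S1 vs Model U: 5+4+8 = 17 for Model S1, 4 for Model U — Model S1 by 17–4.
Model S1–Model W: Model S1 12–9.
Model S1–Aero: Model S1 17–4.
Concept 2 vs Concept 3: Concept 2, 17–4.
Concept 2 vs Model U: Concept 2 is ranked higher on 5+4 = 9 ballots, Model U on 12. Model U wins 12–9.
Concept 2 vs Model W: Concept 2, 12–9.
Concept 2 vs Aero: Aero, 17–4.
Concept 3 vs Model U: Model U wins 13–8.
Concept 3 vs Model W: Concept 3 wins 12–9.
Concept 3–Aero: Aero 17–4.
Model U vs Model W: 8 to 13, Model W.
Model U vs Aero: Aero wins 13–8.
Model W vs Aero: 9 to 12, Aero.
Every design wins at least one matchup (Model S1 beats Concept 2; Concept 2 beats Concept 3; Concept 3 beats Model W; Model U beats Concept 2; Model W beats Model U; Aero beats Concept 2), so there is no Condorcet loser.

none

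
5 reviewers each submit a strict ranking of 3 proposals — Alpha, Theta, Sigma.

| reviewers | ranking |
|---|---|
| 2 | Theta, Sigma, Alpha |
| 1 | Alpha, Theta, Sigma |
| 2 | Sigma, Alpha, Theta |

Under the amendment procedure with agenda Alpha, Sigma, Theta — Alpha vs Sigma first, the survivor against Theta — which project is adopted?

Theta

Round 1: Alpha vs Sigma — 1–4, Sigma advances.
Round 2: Sigma vs Theta — 2–3, Theta advances.
Theta survives the agenda.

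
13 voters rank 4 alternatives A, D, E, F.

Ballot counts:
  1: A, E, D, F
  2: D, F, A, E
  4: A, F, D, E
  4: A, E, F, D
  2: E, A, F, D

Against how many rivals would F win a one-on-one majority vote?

F against each rival (13 voters):
F–A: A 11–2.
F vs D: F wins 10–3.
F vs E: 2+4 = 6 for F, 7 for E — E by 7–6.
F beats D; loses to A, E — 1 pairwise win.

1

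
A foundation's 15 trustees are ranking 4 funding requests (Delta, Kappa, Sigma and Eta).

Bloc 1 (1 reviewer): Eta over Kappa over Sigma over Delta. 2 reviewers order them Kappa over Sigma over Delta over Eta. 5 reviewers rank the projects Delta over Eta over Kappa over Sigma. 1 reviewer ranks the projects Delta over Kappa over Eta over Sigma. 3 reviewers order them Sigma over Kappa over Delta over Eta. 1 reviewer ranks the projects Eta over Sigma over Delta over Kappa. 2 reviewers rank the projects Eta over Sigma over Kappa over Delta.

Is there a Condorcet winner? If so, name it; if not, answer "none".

none

Pairwise majorities:
Delta vs Kappa: Kappa, 8–7.
Delta vs Sigma: Sigma, 9–6.
Delta vs Eta: 11 to 4, Delta.
Kappa–Sigma: Kappa 9–6.
Kappa vs Eta: Eta, 9–6.
Sigma vs Eta: Sigma is ranked higher on 2+3 = 5 ballots, Eta on 10. Eta wins 10–5.
Each project drops at least one matchup (Delta loses to Kappa; Kappa loses to Eta; Sigma loses to Kappa; Eta loses to Delta); the cycle Delta → Eta → Kappa → Delta rules out a Condorcet winner.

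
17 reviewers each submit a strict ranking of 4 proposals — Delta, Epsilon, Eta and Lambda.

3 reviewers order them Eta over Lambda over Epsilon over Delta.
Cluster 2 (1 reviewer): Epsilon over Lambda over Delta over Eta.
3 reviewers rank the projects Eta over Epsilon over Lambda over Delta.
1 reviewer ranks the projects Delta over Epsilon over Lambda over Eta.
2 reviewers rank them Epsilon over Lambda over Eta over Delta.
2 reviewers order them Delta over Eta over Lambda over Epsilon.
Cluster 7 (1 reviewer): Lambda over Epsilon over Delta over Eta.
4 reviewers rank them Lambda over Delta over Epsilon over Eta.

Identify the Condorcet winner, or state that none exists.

Head-to-head results (17 reviewers):
Delta vs Epsilon: 7 to 10, Epsilon.
Delta vs Eta: Delta is ranked higher on 1+1+2+1+4 = 9 ballots, Eta on 8. Delta wins 9–8.
Delta vs Lambda: 1+2 = 3 for Delta, 14 for Lambda — Lambda by 14–3.
Epsilon vs Eta: Epsilon preferred on 1+1+2+1+4 = 9 ballots; Epsilon wins 9–8.
Epsilon vs Lambda: 7 to 10, Lambda.
Eta vs Lambda: Eta is ranked higher on 3+3+2 = 8 ballots, Lambda on 9. Lambda wins 9–8.
Lambda wins every pairwise contest, so Lambda is the Condorcet winner.

Lambda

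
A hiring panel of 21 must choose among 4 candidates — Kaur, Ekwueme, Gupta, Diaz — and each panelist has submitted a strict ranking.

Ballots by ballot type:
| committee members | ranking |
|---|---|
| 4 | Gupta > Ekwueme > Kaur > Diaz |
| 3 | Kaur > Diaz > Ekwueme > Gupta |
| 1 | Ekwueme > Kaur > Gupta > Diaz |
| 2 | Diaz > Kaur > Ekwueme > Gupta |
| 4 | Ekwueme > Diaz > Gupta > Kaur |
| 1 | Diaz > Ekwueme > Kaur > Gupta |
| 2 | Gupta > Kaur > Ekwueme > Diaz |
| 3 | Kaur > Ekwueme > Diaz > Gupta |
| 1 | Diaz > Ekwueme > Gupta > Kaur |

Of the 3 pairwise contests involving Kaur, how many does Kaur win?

1

Kaur against each rival (21 committee members):
Kaur vs Ekwueme: 10 to 11, Ekwueme.
Kaur vs Gupta: 3+1+2+1+3 = 10 for Kaur, 11 for Gupta — Gupta by 11–10.
Kaur vs Diaz: Kaur is ranked higher on 4+3+1+2+3 = 13 ballots, Diaz on 8. Kaur wins 13–8.
Kaur beats Diaz; loses to Ekwueme, Gupta — 1 pairwise win.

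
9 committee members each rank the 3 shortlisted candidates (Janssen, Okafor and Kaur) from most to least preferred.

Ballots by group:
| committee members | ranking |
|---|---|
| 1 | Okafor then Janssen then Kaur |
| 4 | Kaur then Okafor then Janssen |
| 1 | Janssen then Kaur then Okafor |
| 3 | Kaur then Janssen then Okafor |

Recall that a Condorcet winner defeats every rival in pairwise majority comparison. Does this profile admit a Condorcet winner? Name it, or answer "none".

Kaur

Check each pair by majority over 9 ballots:
Janssen–Okafor: Okafor 5–4.
Janssen vs Kaur: Kaur wins 7–2.
Okafor–Kaur: Kaur 8–1.
Only Kaur has no losses; Kaur is the Condorcet winner.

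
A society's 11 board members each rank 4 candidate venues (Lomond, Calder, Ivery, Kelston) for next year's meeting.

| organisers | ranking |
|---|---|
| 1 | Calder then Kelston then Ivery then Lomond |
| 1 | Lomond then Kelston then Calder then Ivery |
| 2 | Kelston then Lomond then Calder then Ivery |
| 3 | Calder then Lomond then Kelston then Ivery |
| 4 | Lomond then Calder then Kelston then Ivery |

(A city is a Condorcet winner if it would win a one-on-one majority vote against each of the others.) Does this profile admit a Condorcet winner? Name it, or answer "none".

Lomond

Check each pair by majority over 11 ballots:
Lomond vs Calder: Lomond is ranked higher on 1+2+4 = 7 ballots, Calder on 4. Lomond wins 7–4.
Lomond vs Ivery: 1+2+3+4 = 10 for Lomond, 1 for Ivery — Lomond by 10–1.
Lomond vs Kelston: Lomond is ranked higher on 1+3+4 = 8 ballots, Kelston on 3. Lomond wins 8–3.
Calder vs Ivery: Calder is ranked higher on 1+1+2+3+4 = 11 ballots, Ivery on 0. Calder wins 11–0.
Calder vs Kelston: Calder preferred on 1+3+4 = 8 ballots; Calder wins 8–3.
Ivery vs Kelston: 0 to 11, Kelston.
Lomond beats each of Calder, Ivery, Kelston — Lomond is the Condorcet winner.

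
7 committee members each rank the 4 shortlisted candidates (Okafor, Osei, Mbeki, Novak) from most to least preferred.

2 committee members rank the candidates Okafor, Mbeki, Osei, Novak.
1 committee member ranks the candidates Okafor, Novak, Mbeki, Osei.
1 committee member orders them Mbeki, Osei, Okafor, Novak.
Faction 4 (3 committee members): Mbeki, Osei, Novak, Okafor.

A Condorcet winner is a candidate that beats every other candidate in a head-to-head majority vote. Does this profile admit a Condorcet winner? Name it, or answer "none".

Head-to-head results (7 committee members):
Okafor vs Osei: Okafor is ranked higher on 2+1 = 3 ballots, Osei on 4. Osei wins 4–3.
Okafor vs Mbeki: Okafor preferred on 2+1 = 3 ballots; Mbeki wins 4–3.
Okafor vs Novak: Okafor is ranked higher on 2+1+1 = 4 ballots, Novak on 3. Okafor wins 4–3.
Osei vs Mbeki: 0 to 7, Mbeki.
Osei vs Novak: 2+1+3 = 6 for Osei, 1 for Novak — Osei by 6–1.
Mbeki vs Novak: 2+1+3 = 6 for Mbeki, 1 for Novak — Mbeki by 6–1.
Mbeki wins every pairwise contest, so Mbeki is the Condorcet winner.

Mbeki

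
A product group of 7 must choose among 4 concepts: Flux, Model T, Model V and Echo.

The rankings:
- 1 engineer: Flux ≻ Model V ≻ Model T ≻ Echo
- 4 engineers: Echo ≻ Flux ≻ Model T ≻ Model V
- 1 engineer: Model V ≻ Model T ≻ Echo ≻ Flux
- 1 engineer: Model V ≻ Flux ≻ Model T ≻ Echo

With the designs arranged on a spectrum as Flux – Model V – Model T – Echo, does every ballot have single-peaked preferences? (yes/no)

Axis positions: Flux=1, Model V=2, Model T=3, Echo=4.
Ballot type 1 (peak Flux at position 1): ranking walks positions 1-2-3-4, expanding outward from the peak — single-peaked.
Ballot type 2: ranking walks positions 4-1-3-2; Flux is ranked above Model T even though Model T lies between Flux and the peak Echo on the axis — preferences dip and rise again. Not single-peaked.
Ballot type 3 (peak Model V at position 2): ranking walks positions 2-3-4-1, expanding outward from the peak — single-peaked.
Ballot type 4 (peak Model V at position 2): ranking walks positions 2-1-3-4, expanding outward from the peak — single-peaked.
Ballot type 2 violates single-peakedness, so the profile is not single-peaked on this axis.

no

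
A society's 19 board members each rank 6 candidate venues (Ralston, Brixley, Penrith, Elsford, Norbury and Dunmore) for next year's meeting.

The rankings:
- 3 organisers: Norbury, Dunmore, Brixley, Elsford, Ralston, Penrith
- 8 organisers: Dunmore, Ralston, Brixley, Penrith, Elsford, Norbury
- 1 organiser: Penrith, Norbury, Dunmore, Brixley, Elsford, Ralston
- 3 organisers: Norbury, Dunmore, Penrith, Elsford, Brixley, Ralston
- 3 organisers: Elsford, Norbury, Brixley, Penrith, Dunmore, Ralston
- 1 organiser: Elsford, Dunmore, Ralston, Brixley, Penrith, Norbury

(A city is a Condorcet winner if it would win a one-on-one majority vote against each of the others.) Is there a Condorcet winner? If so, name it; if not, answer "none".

Check each pair by majority over 19 ballots:
Ralston–Brixley: Brixley 10–9.
Ralston vs Penrith: Ralston, 12–7.
Ralston vs Elsford: Elsford, 11–8.
Ralston vs Norbury: Norbury wins 10–9.
Ralston vs Dunmore: Dunmore wins 19–0.
Brixley vs Penrith: Brixley, 15–4.
Brixley vs Elsford: Brixley, 12–7.
Brixley–Norbury: Norbury 10–9.
Brixley vs Dunmore: Dunmore wins 16–3.
Penrith–Elsford: Penrith 12–7.
Penrith vs Norbury: Penrith wins 10–9.
Penrith vs Dunmore: Dunmore, 15–4.
Elsford–Norbury: Elsford 12–7.
Elsford vs Dunmore: Dunmore, 15–4.
Norbury vs Dunmore: Norbury, 10–9.
Each city drops at least one matchup (Ralston loses to Brixley; Brixley loses to Norbury; Penrith loses to Ralston; Elsford loses to Brixley; Norbury loses to Penrith; Dunmore loses to Norbury); the cycle Ralston → Penrith → Elsford → Ralston rules out a Condorcet winner.

none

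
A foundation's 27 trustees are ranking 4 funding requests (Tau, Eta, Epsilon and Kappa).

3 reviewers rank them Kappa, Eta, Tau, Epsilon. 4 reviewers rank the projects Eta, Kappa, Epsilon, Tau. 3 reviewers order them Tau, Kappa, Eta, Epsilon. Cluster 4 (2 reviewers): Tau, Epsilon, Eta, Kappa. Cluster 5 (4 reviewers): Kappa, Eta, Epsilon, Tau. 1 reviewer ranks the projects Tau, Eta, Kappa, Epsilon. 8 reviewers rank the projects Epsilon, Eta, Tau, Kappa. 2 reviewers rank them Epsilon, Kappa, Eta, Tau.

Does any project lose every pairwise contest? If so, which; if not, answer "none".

none

Head-to-head results (27 reviewers):
Tau–Eta: Eta 21–6.
Tau vs Epsilon: 3+3+2+1 = 9 for Tau, 18 for Epsilon — Epsilon by 18–9.
Tau–Kappa: Tau 14–13.
Eta vs Epsilon: 15 to 12, Eta.
Eta vs Kappa: Eta, 15–12.
Epsilon vs Kappa: 2+8+2 = 12 for Epsilon, 15 for Kappa — Kappa by 15–12.
No project is winless: Tau beats Kappa; Eta beats Tau; Epsilon beats Tau; Kappa beats Epsilon. There is no Condorcet loser.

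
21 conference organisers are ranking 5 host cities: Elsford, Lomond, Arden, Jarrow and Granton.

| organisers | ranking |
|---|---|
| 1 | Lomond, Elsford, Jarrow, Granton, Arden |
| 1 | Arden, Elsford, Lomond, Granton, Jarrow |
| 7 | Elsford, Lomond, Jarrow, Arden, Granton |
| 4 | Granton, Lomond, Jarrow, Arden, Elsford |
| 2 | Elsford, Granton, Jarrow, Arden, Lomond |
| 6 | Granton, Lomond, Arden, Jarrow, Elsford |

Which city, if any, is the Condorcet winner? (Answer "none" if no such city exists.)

Pairwise majorities:
Elsford vs Lomond: Elsford is ranked higher on 1+7+2 = 10 ballots, Lomond on 11. Lomond wins 11–10.
Elsford vs Arden: 1+7+2 = 10 for Elsford, 11 for Arden — Arden by 11–10.
Elsford vs Jarrow: 1+1+7+2 = 11 for Elsford, 10 for Jarrow — Elsford by 11–10.
Elsford vs Granton: 1+1+7+2 = 11 for Elsford, 10 for Granton — Elsford by 11–10.
Lomond vs Arden: 1+7+4+6 = 18 for Lomond, 3 for Arden — Lomond by 18–3.
Lomond vs Jarrow: 1+1+7+4+6 = 19 for Lomond, 2 for Jarrow — Lomond by 19–2.
Lomond vs Granton: 1+1+7 = 9 for Lomond, 12 for Granton — Granton by 12–9.
Arden vs Jarrow: Arden is ranked higher on 1+6 = 7 ballots, Jarrow on 14. Jarrow wins 14–7.
Arden vs Granton: Arden is ranked higher on 1+7 = 8 ballots, Granton on 13. Granton wins 13–8.
Jarrow vs Granton: Jarrow preferred on 1+7 = 8 ballots; Granton wins 13–8.
Each city drops at least one matchup (Elsford loses to Lomond; Lomond loses to Granton; Arden loses to Lomond; Jarrow loses to Elsford; Granton loses to Elsford); the cycle Elsford → Jarrow → Arden → Elsford rules out a Condorcet winner.

none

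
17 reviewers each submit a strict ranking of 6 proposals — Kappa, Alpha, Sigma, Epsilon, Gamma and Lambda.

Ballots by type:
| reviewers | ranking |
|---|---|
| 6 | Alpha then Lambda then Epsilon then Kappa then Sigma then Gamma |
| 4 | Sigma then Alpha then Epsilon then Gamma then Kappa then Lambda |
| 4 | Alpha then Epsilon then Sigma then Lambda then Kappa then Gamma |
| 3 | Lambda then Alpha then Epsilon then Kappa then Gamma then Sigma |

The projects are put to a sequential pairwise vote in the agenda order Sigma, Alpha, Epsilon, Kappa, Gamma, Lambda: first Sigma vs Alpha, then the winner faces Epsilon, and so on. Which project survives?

Round 1: Sigma vs Alpha — 4–13, Alpha advances.
Round 2: Alpha vs Epsilon — 17–0, Alpha advances.
Round 3: Alpha vs Kappa — 17–0, Alpha advances.
Round 4: Alpha vs Gamma — 17–0, Alpha advances.
Round 5: Alpha vs Lambda — 14–3, Alpha advances.
The agenda winner is Alpha.

Alpha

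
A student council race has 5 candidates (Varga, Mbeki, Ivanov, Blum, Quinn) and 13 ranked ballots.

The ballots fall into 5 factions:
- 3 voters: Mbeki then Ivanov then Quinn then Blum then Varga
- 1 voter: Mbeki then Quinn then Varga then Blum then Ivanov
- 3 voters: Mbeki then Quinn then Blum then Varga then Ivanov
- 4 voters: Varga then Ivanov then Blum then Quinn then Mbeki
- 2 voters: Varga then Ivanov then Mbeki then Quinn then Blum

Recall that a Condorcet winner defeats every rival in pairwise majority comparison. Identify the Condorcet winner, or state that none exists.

Mbeki

Pairwise majorities:
Varga vs Mbeki: 4+2 = 6 for Varga, 7 for Mbeki — Mbeki by 7–6.
Varga vs Ivanov: 1+3+4+2 = 10 for Varga, 3 for Ivanov — Varga by 10–3.
Varga vs Blum: Varga is ranked higher on 1+4+2 = 7 ballots, Blum on 6. Varga wins 7–6.
Varga vs Quinn: 4+2 = 6 for Varga, 7 for Quinn — Quinn by 7–6.
Mbeki vs Ivanov: 7 to 6, Mbeki.
Mbeki vs Blum: Mbeki is ranked higher on 3+1+3+2 = 9 ballots, Blum on 4. Mbeki wins 9–4.
Mbeki vs Quinn: 9 to 4, Mbeki.
Ivanov vs Blum: 9 to 4, Ivanov.
Ivanov vs Quinn: 3+4+2 = 9 for Ivanov, 4 for Quinn — Ivanov by 9–4.
Blum vs Quinn: 4 to 9, Quinn.
Mbeki beats each of Varga, Ivanov, Blum, Quinn — Mbeki is the Condorcet winner.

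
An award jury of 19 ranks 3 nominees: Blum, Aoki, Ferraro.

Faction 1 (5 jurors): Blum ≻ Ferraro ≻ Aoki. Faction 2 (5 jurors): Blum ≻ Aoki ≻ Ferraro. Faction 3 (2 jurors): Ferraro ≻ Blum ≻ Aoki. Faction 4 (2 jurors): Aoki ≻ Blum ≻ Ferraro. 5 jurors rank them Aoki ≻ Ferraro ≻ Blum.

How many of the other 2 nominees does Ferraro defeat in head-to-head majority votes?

Ferraro against each rival (19 jurors):
Ferraro vs Blum: 2+5 = 7 for Ferraro, 12 for Blum — Blum by 12–7.
Ferraro vs Aoki: Ferraro is ranked higher on 5+2 = 7 ballots, Aoki on 12. Aoki wins 12–7.
Ferraro beats no one; loses to Blum, Aoki — 0 pairwise wins.

0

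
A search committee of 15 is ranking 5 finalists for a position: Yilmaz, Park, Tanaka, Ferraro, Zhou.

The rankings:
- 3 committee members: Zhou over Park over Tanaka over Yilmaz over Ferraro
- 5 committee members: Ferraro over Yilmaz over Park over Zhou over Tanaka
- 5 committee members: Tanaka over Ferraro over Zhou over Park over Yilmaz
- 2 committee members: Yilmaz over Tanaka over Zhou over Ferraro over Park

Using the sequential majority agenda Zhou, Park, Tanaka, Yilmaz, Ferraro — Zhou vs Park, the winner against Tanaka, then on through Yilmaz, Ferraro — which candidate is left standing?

Round 1: Zhou vs Park — 10–5, Zhou advances.
Round 2: Zhou vs Tanaka — 8–7, Zhou advances.
Round 3: Zhou vs Yilmaz — 8–7, Zhou advances.
Round 4: Zhou vs Ferraro — 5–10, Ferraro advances.
The agenda winner is Ferraro.

Ferraro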